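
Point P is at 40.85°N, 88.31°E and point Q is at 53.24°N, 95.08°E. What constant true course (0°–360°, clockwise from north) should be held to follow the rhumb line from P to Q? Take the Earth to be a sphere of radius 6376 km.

20.3°

Meridional parts: M(φ₁)=+0.7824, M(φ₂)=+1.1018 → ΔM = +0.3194;  Δλ = +0.1182 rad
tan C = Δλ / ΔM = +0.3699 → C = 20.30°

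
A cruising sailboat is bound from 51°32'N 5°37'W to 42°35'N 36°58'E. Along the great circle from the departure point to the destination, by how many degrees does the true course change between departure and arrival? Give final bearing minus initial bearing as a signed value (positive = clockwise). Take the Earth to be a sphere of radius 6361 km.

At departure: θ₁ = atan2(sin Δλ cos φ₂, cos φ₁ sin φ₂ − sin φ₁ cos φ₂ cos Δλ) = 90.41°
At arrival: θ₂ = atan2(sin Δλ cos φ₁, −cos φ₂ sin φ₁ + sin φ₂ cos φ₁ cos Δλ) = 122.35°
Δθ = θ₂ − θ₁ = +31.9°

+31.9°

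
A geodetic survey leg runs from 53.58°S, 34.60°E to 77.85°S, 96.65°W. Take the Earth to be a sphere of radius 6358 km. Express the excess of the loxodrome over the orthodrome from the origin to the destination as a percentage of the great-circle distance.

Great circle: σ = 0.7894 rad → d_gc = Rσ = 5019.0 km
Rhumb: Δφ = -0.4236, Δλ = -2.2907, Δψ = -1.1285, q = Δφ/Δψ = 0.3754 → d_rh = R√(Δφ²+q²Δλ²) = 6094.2 km
Excess = (6094.2 − 5019.0) / 5019.0 = 1075.2 / 5019.0 = 21.42% ≈ 21.4%

21.4%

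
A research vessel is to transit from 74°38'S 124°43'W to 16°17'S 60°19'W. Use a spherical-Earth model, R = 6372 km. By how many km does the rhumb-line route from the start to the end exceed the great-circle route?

235 km

Great circle: cos σ = sin φ₁ sin φ₂ + cos φ₁ cos φ₂ cos Δλ,  σ = 1.1807 rad → d_gc = 7523.5 km
Rhumb line: Δψ = +1.7151, q = Δφ/Δψ = 0.5938, d_rh = R√(Δφ²+q²Δλ²) = 7758.7 km
Excess = 7758.7 − 7523.5 = 235.2 ≈ 235 km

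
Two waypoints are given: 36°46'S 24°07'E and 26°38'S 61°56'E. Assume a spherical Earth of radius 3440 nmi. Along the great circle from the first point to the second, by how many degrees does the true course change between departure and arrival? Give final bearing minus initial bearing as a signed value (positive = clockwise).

-20.5°

Initial bearing θ₁ = atan2(sin Δλ cos φ₂, cos φ₁ sin φ₂ − sin φ₁ cos φ₂ cos Δλ) = 83.38°
Final bearing θ₂ = (initial bearing from the destination back to the start) + 180° = 62.90°
Δθ = θ₂ − θ₁ = -20.5°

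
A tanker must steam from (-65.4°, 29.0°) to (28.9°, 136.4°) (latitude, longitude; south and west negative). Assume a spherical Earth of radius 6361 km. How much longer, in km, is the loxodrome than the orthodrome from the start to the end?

Great circle: cos σ = sin φ₁ sin φ₂ + cos φ₁ cos φ₂ cos Δλ,  σ = 2.1512 rad → d_gc = 13684.1 km
Rhumb line: Δψ = +2.0504, q = Δφ/Δψ = 0.8027, d_rh = R√(Δφ²+q²Δλ²) = 14184.9 km
Excess = 14184.9 − 13684.1 = 500.8 ≈ 501 km

501 km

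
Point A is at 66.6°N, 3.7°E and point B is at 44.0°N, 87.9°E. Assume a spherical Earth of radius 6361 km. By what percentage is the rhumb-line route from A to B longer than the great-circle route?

Great circle: σ = 0.8414 rad → d_gc = Rσ = 5352.3 km
Rhumb: Δφ = -0.3944, Δλ = +1.4696, Δψ = -0.7177, q = Δφ/Δψ = 0.5496 → d_rh = R√(Δφ²+q²Δλ²) = 5717.5 km
Excess = (5717.5 − 5352.3) / 5352.3 = 365.2 / 5352.3 = 6.82% ≈ 6.8%

6.8%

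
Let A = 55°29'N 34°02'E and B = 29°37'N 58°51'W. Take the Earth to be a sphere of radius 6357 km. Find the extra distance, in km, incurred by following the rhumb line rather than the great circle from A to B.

460 km

Great circle: cos σ = sin φ₁ sin φ₂ + cos φ₁ cos φ₂ cos Δλ,  σ = 1.1784 rad → d_gc = 7491.0 km
Rhumb line: Δψ = -0.6274, q = Δφ/Δψ = 0.7195, d_rh = R√(Δφ²+q²Δλ²) = 7951.1 km
Excess = 7951.1 − 7491.0 = 460.1 ≈ 460 km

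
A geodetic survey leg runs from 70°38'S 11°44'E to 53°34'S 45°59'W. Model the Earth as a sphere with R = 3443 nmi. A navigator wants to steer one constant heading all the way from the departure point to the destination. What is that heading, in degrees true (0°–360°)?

303.1°

Meridional parts: M(φ₁)=-1.7682, M(φ₂)=-1.1114 → ΔM = +0.6569;  Δλ = -1.0073 rad
tan C = Δλ / ΔM = -1.5336 → C = 303.11°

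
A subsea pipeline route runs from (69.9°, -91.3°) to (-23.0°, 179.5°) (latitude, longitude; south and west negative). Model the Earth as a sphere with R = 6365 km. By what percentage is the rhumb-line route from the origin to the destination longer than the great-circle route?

3.2%

Great circle: σ = 1.9418 rad → d_gc = Rσ = 12359.3 km
Rhumb: Δφ = -1.6214, Δλ = -1.5568, Δψ = -2.1430, q = Δφ/Δψ = 0.7566 → d_rh = R√(Δφ²+q²Δλ²) = 12756.2 km
Excess = (12756.2 − 12359.3) / 12359.3 = 396.9 / 12359.3 = 3.21% ≈ 3.2%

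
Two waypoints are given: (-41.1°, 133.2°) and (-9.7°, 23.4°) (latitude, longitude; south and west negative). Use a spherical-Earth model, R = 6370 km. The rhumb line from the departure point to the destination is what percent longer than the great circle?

4.3%

Great circle: σ = 1.7121 rad → d_gc = Rσ = 10906.2 km
Rhumb: Δφ = +0.5480, Δλ = -1.9164, Δψ = +0.6181, q = Δφ/Δψ = 0.8867 → d_rh = R√(Δφ²+q²Δλ²) = 11373.1 km
Excess = (11373.1 − 10906.2) / 10906.2 = 466.9 / 10906.2 = 4.28% ≈ 4.3%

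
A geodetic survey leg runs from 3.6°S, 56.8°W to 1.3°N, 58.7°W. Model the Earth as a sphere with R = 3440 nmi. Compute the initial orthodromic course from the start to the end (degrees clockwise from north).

338.8°

θ = atan2( sin Δλ·cos φ₂ ,  cos φ₁ sin φ₂ − sin φ₁ cos φ₂ cos Δλ )
  = atan2(-0.0331, +0.0854) = 338.78°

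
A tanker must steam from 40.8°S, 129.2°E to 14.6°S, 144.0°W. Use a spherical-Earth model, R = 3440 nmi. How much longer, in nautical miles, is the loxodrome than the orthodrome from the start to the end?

Great circle: cos σ = sin φ₁ sin φ₂ + cos φ₁ cos φ₂ cos Δλ,  σ = 1.3637 rad → d_gc = 4691.2 nmi
Rhumb line: Δψ = +0.5236, q = Δφ/Δψ = 0.8733, d_rh = R√(Δφ²+q²Δλ²) = 4815.3 nmi
Excess = 4815.3 − 4691.2 = 124.1 ≈ 124 nmi

124 nmi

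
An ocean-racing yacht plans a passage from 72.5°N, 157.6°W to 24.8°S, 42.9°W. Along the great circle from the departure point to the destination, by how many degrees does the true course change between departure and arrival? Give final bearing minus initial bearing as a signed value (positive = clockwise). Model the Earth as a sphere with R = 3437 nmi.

+87.4°

At departure: θ₁ = atan2(sin Δλ cos φ₂, cos φ₁ sin φ₂ − sin φ₁ cos φ₂ cos Δλ) = 74.05°
At arrival: θ₂ = atan2(sin Δλ cos φ₁, −cos φ₂ sin φ₁ + sin φ₂ cos φ₁ cos Δλ) = 161.43°
Δθ = θ₂ − θ₁ = +87.4°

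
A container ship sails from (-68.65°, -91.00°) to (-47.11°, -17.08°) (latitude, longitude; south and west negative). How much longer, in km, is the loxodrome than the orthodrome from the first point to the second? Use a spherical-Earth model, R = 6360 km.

Great circle: cos σ = sin φ₁ sin φ₂ + cos φ₁ cos φ₂ cos Δλ,  σ = 0.7212 rad → d_gc = 4586.9 km
Rhumb line: Δψ = +0.7342, q = Δφ/Δψ = 0.5120, d_rh = R√(Δφ²+q²Δλ²) = 4834.2 km
Excess = 4834.2 − 4586.9 = 247.3 ≈ 247 km

247 km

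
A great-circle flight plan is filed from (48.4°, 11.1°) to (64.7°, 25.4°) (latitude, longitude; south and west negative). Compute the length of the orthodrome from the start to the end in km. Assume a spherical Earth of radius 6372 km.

cos σ = sin φ₁ sin φ₂ + cos φ₁ cos φ₂ cos Δλ
      = sin(48.40°)sin(64.70°) + cos(48.40°)cos(64.70°)cos(14.30°) = 0.9510
σ = 18.008° → d = Rσ = 6372·0.31430 = 2003 km

2003 km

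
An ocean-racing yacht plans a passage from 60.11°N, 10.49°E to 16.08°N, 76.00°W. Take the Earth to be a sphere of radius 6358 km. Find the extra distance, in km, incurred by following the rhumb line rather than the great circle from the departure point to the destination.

Great circle: cos σ = sin φ₁ sin φ₂ + cos φ₁ cos φ₂ cos Δλ,  σ = 1.2980 rad → d_gc = 8252.5 km
Rhumb line: Δψ = -1.0364, q = Δφ/Δψ = 0.7415, d_rh = R√(Δφ²+q²Δλ²) = 8632.3 km
Excess = 8632.3 − 8252.5 = 379.8 ≈ 380 km

380 km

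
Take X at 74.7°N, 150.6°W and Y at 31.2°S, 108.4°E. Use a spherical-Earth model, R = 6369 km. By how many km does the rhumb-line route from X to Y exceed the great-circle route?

Great circle: cos σ = sin φ₁ sin φ₂ + cos φ₁ cos φ₂ cos Δλ,  σ = 2.1445 rad → d_gc = 13658.2 km
Rhumb line: Δψ = -2.5812, q = Δφ/Δψ = 0.7161, d_rh = R√(Δφ²+q²Δλ²) = 14255.1 km
Excess = 14255.1 − 13658.2 = 596.9 ≈ 597 km

597 km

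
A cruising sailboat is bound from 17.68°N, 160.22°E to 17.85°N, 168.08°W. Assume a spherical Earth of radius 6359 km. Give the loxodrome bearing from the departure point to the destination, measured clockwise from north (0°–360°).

89.7°

Meridional parts: M(φ₁)=+0.3136, M(φ₂)=+0.3167 → ΔM = +0.0031;  Δλ = +0.5533 rad
tan C = Δλ / ΔM = +177.5788 → C = 89.68°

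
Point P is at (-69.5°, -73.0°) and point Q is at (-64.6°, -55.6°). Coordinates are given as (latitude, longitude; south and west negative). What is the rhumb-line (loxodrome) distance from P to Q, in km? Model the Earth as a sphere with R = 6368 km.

928 km

Δψ = ln[tan(π/4+φ₂/2)/tan(π/4+φ₁/2)] = +0.2201;  Δφ = +0.0855 rad,  Δλ = +0.3037 rad
q = Δφ/Δψ = 0.3885
d = R·√(Δφ² + q²Δλ²) = 6368·0.14571 = 928 km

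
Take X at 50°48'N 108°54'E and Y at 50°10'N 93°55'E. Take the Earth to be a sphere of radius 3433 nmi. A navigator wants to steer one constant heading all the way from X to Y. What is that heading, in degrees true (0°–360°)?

266.2°

Δψ = ln[tan(π/4+φ₂/2)/tan(π/4+φ₁/2)] = -0.0174
Δλ = -0.2615 rad (taken the short way round)
course = atan2(Δλ, Δψ) = 266.20°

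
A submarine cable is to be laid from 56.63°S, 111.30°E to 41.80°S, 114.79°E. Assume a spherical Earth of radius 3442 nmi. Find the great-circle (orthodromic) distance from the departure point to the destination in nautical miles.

Haversine: a = sin²(Δφ/2)+cos φ₁ cos φ₂ sin²(Δλ/2) = 0.01704;  σ = 2·atan2(√a,√(1−a))
σ = 14.999° → d = Rσ = 3442·0.26179 = 901 nmi

901 nmi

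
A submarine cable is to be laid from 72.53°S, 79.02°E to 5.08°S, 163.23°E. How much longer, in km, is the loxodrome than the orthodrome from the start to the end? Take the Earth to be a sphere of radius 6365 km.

Great circle: cos σ = sin φ₁ sin φ₂ + cos φ₁ cos φ₂ cos Δλ,  σ = 1.4559 rad → d_gc = 9266.9 km
Rhumb line: Δψ = +1.7843, q = Δφ/Δψ = 0.6598, d_rh = R√(Δφ²+q²Δλ²) = 9707.7 km
Excess = 9707.7 − 9266.9 = 440.8 ≈ 441 km

441 km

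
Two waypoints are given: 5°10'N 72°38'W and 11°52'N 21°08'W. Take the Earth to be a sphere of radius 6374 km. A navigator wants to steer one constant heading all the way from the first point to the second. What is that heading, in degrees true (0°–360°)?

Meridional parts: M(φ₁)=+0.0903, M(φ₂)=+0.2086 → ΔM = +0.1183;  Δλ = +0.8988 rad
tan C = Δλ / ΔM = +7.5973 → C = 82.50°

82.5°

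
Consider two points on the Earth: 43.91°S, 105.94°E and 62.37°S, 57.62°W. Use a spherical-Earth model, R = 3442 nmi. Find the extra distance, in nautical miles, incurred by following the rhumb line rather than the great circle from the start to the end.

1502 nmi

Great circle: cos σ = sin φ₁ sin φ₂ + cos φ₁ cos φ₂ cos Δλ,  σ = 1.2724 rad → d_gc = 4379.6 nmi
Rhumb line: Δψ = -0.5481, q = Δφ/Δψ = 0.5878, d_rh = R√(Δφ²+q²Δλ²) = 5881.3 nmi
Excess = 5881.3 − 4379.6 = 1501.7 ≈ 1502 nmi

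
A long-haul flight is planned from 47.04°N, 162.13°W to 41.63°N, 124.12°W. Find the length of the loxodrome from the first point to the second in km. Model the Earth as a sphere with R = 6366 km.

3077 km

Rhumb course C = atan2(Δλ, Δψ) with Δψ = ln[tan(π/4+φ₂/2)/tan(π/4+φ₁/2)] = -0.1322, Δλ = +0.6634 → C = 101.27°
d = R·|Δφ| / |cos C| = 6366·0.09442 / 0.19537 = 3077 km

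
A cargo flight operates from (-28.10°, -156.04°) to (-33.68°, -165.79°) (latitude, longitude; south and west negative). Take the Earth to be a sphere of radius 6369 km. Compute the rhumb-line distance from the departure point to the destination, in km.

Rhumb course C = atan2(Δλ, Δψ) with Δψ = ln[tan(π/4+φ₂/2)/tan(π/4+φ₁/2)] = -0.1136, Δλ = -0.1702 → C = 236.28°
d = R·|Δφ| / |cos C| = 6369·0.09739 / 0.55510 = 1117 km

1117 km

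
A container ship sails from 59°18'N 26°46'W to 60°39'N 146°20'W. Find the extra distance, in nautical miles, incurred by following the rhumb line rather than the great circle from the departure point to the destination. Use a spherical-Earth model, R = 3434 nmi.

515 nmi

Great circle: cos σ = sin φ₁ sin φ₂ + cos φ₁ cos φ₂ cos Δλ,  σ = 0.8944 rad → d_gc = 3071.3 nmi
Rhumb line: Δψ = +0.0471, q = Δφ/Δψ = 0.5003, d_rh = R√(Δφ²+q²Δλ²) = 3586.1 nmi
Excess = 3586.1 − 3071.3 = 514.8 ≈ 515 nmi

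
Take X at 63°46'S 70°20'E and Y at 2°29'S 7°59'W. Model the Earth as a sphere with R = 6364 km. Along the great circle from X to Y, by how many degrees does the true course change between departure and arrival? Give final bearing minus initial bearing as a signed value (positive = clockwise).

Initial bearing θ₁ = atan2(sin Δλ cos φ₂, cos φ₁ sin φ₂ − sin φ₁ cos φ₂ cos Δλ) = 279.42°
Final bearing θ₂ = (initial bearing from the destination back to the start) + 180° = 334.12°
Δθ = θ₂ − θ₁ = +54.7°

+54.7°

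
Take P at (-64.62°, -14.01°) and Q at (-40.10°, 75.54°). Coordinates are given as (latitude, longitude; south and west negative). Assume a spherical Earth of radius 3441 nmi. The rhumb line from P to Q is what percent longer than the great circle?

Great circle: σ = 0.9465 rad → d_gc = Rσ = 3256.9 nmi
Rhumb: Δφ = +0.4280, Δλ = +1.5629, Δψ = +0.7257, q = Δφ/Δψ = 0.5897 → d_rh = R√(Δφ²+q²Δλ²) = 3496.8 nmi
Excess = (3496.8 − 3256.9) / 3256.9 = 239.9 / 3256.9 = 7.37% ≈ 7.4%

7.4%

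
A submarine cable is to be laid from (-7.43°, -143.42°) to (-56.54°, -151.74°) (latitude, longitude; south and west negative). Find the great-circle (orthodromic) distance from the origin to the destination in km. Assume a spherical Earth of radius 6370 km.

5508 km

Haversine: a = sin²(Δφ/2)+cos φ₁ cos φ₂ sin²(Δλ/2) = 0.17557;  σ = 2·atan2(√a,√(1−a))
σ = 49.545° → d = Rσ = 6370·0.86472 = 5508 km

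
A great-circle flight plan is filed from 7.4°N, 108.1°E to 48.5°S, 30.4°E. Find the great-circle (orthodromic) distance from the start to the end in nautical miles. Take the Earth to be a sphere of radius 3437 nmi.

5249 nmi

cos σ = sin φ₁ sin φ₂ + cos φ₁ cos φ₂ cos Δλ
      = sin(7.40°)sin(-48.50°) + cos(7.40°)cos(-48.50°)cos(-77.70°) = 0.0435
σ = 87.506° → d = Rσ = 3437·1.52726 = 5249 nmi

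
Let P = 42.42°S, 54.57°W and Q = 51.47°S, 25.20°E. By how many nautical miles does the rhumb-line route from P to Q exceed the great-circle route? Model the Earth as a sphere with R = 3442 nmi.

Great circle: cos σ = sin φ₁ sin φ₂ + cos φ₁ cos φ₂ cos Δλ,  σ = 0.9155 rad → d_gc = 3151.3 nmi
Rhumb line: Δψ = -0.2322, q = Δφ/Δψ = 0.6804, d_rh = R√(Δφ²+q²Δλ²) = 3305.4 nmi
Excess = 3305.4 − 3151.3 = 154.1 ≈ 154 nmi

154 nmi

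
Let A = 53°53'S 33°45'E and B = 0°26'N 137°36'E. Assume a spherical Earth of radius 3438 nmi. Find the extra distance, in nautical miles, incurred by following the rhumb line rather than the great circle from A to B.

259 nmi

Great circle: cos σ = sin φ₁ sin φ₂ + cos φ₁ cos φ₂ cos Δλ,  σ = 1.7185 rad → d_gc = 5908.3 nmi
Rhumb line: Δψ = +1.1283, q = Δφ/Δψ = 0.8402, d_rh = R√(Δφ²+q²Δλ²) = 6167.4 nmi
Excess = 6167.4 − 5908.3 = 259.1 ≈ 259 nmi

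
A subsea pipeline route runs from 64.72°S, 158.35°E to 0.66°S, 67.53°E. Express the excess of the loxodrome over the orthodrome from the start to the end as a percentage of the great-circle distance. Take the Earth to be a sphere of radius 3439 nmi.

4.5%

Great circle: σ = 1.5665 rad → d_gc = Rσ = 5387.2 nmi
Rhumb: Δφ = +1.1181, Δλ = -1.5851, Δψ = +1.4834, q = Δφ/Δψ = 0.7537 → d_rh = R√(Δφ²+q²Δλ²) = 5627.1 nmi
Excess = (5627.1 − 5387.2) / 5387.2 = 239.9 / 5387.2 = 4.453% ≈ 4.5%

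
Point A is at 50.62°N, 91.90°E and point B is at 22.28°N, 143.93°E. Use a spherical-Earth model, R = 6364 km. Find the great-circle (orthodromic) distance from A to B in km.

5458 km

cos σ = sin φ₁ sin φ₂ + cos φ₁ cos φ₂ cos Δλ
      = sin(50.62°)sin(22.28°) + cos(50.62°)cos(22.28°)cos(52.03°) = 0.6543
σ = 49.136° → d = Rσ = 6364·0.85759 = 5458 km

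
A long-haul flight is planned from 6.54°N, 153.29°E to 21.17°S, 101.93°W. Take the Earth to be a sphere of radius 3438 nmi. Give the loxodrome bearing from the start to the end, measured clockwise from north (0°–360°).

Δψ = ln[tan(π/4+φ₂/2)/tan(π/4+φ₁/2)] = -0.4926
Δλ = +1.8288 rad (taken the short way round)
course = atan2(Δλ, Δψ) = 105.08°

105.1°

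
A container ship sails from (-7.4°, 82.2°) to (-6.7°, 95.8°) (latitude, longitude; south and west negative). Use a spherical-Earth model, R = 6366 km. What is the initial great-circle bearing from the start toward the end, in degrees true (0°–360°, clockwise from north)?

87.9°

N = sin Δλ·cos φ₂ = +0.2335;  D = cos φ₁ sin φ₂ − sin φ₁ cos φ₂ cos Δλ = +0.0086
initial course = atan2(N, D) = 87.88°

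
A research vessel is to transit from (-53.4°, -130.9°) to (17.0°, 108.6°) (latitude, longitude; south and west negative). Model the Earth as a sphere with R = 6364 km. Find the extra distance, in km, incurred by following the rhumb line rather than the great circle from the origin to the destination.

551 km

Great circle: cos σ = sin φ₁ sin φ₂ + cos φ₁ cos φ₂ cos Δλ,  σ = 2.1225 rad → d_gc = 13507.3 km
Rhumb line: Δψ = +1.4076, q = Δφ/Δψ = 0.8729, d_rh = R√(Δφ²+q²Δλ²) = 14058.3 km
Excess = 14058.3 − 13507.3 = 551.0 ≈ 551 km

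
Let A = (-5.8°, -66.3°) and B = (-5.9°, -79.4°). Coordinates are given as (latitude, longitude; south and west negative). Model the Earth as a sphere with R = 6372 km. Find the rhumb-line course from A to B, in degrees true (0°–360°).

269.6°

Meridional parts: M(φ₁)=-0.1014, M(φ₂)=-0.1032 → ΔM = -0.0018;  Δλ = -0.2286 rad
tan C = Δλ / ΔM = +130.3178 → C = 269.56°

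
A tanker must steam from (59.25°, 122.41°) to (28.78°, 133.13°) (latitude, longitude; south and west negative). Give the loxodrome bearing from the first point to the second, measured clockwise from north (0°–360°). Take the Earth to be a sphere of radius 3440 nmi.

Meridional parts: M(φ₁)=+1.2911, M(φ₂)=+0.5249 → ΔM = -0.7662;  Δλ = +0.1871 rad
tan C = Δλ / ΔM = -0.2442 → C = 166.28°

166.3°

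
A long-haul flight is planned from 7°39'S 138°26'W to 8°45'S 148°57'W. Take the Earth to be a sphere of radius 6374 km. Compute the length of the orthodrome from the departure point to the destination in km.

cos σ = sin φ₁ sin φ₂ + cos φ₁ cos φ₂ cos Δλ
      = sin(-7.65°)sin(-8.75°) + cos(-7.65°)cos(-8.75°)cos(-10.52°) = 0.9834
σ = 10.467° → d = Rσ = 6374·0.18268 = 1164 km

1164 km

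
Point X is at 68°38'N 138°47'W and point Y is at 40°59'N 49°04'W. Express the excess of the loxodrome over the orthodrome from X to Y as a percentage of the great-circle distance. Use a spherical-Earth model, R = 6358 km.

Great circle: σ = 0.9121 rad → d_gc = Rσ = 5798.8 km
Rhumb: Δφ = -0.4826, Δλ = +1.5659, Δψ = -0.8824, q = Δφ/Δψ = 0.5469 → d_rh = R√(Δφ²+q²Δλ²) = 6249.9 km
Excess = (6249.9 − 5798.8) / 5798.8 = 451.1 / 5798.8 = 7.78% ≈ 7.8%

7.8%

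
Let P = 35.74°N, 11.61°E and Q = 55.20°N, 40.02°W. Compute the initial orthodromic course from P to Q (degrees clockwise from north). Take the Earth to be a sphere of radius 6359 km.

N = sin Δλ·cos φ₂ = -0.4475;  D = cos φ₁ sin φ₂ − sin φ₁ cos φ₂ cos Δλ = +0.4596
initial course = atan2(N, D) = 315.77°

315.8°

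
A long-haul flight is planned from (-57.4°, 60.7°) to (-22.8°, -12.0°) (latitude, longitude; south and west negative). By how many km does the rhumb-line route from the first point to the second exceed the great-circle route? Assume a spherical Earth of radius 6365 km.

224 km

Great circle: cos σ = sin φ₁ sin φ₂ + cos φ₁ cos φ₂ cos Δλ,  σ = 1.0768 rad → d_gc = 6853.7 km
Rhumb line: Δψ = +0.8207, q = Δφ/Δψ = 0.7358, d_rh = R√(Δφ²+q²Δλ²) = 7077.4 km
Excess = 7077.4 − 6853.7 = 223.7 ≈ 224 km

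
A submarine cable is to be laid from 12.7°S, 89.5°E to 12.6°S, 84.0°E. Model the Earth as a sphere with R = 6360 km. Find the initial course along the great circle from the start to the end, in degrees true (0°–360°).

270.5°

θ = atan2( sin Δλ·cos φ₂ ,  cos φ₁ sin φ₂ − sin φ₁ cos φ₂ cos Δλ )
  = atan2(-0.0935, +0.0008) = 270.46°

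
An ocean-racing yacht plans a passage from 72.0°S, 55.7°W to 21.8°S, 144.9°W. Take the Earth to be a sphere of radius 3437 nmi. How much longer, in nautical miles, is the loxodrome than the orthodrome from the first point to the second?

271 nmi

Great circle: cos σ = sin φ₁ sin φ₂ + cos φ₁ cos φ₂ cos Δλ,  σ = 1.2055 rad → d_gc = 4143.41 nmi
Rhumb line: Δψ = +1.4527, q = Δφ/Δψ = 0.6031, d_rh = R√(Δφ²+q²Δλ²) = 4413.93 nmi
Excess = 4413.93 − 4143.41 = 270.52 ≈ 271 nmi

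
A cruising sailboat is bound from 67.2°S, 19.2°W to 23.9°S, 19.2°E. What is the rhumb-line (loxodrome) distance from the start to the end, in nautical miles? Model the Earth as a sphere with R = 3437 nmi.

2992 nmi

Δψ = ln[tan(π/4+φ₂/2)/tan(π/4+φ₁/2)] = +1.1715;  Δφ = +0.7557 rad,  Δλ = +0.6702 rad
q = Δφ/Δψ = 0.6451
d = R·√(Δφ² + q²Δλ²) = 3437·0.87066 = 2992 nmi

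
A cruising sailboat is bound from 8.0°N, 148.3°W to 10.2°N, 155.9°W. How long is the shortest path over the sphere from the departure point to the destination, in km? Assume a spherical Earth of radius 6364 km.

Haversine: a = sin²(Δφ/2)+cos φ₁ cos φ₂ sin²(Δλ/2) = 0.00465;  σ = 2·atan2(√a,√(1−a))
σ = 7.820° → d = Rσ = 6364·0.13648 = 869 km

869 km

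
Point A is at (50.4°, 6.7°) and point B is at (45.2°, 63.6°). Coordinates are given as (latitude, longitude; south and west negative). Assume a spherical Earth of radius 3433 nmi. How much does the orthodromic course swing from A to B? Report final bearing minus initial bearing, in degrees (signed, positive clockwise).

+43.8°

Initial bearing θ₁ = atan2(sin Δλ cos φ₂, cos φ₁ sin φ₂ − sin φ₁ cos φ₂ cos Δλ) = 75.21°
Final bearing θ₂ = (initial bearing from the destination back to the start) + 180° = 118.99°
Δθ = θ₂ − θ₁ = +43.8°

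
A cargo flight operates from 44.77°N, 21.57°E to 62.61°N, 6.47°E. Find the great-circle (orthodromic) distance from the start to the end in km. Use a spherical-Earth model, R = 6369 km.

cos σ = sin φ₁ sin φ₂ + cos φ₁ cos φ₂ cos Δλ
      = sin(44.77°)sin(62.61°) + cos(44.77°)cos(62.61°)cos(-15.10°) = 0.9406
σ = 19.841° → d = Rσ = 6369·0.34629 = 2206 km

2206 km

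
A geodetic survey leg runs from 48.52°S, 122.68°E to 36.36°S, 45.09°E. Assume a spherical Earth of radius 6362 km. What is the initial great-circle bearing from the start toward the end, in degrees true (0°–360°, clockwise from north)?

N = sin Δλ·cos φ₂ = -0.7865;  D = cos φ₁ sin φ₂ − sin φ₁ cos φ₂ cos Δλ = -0.2630
initial course = atan2(N, D) = 251.51°

251.5°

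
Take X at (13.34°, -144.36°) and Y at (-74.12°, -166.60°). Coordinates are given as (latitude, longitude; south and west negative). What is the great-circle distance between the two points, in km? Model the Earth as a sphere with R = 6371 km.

cos σ = sin φ₁ sin φ₂ + cos φ₁ cos φ₂ cos Δλ
      = sin(13.34°)sin(-74.12°) + cos(13.34°)cos(-74.12°)cos(-22.24°) = 0.0245
σ = 88.596° → d = Rσ = 6371·1.54628 = 9851 km

9851 km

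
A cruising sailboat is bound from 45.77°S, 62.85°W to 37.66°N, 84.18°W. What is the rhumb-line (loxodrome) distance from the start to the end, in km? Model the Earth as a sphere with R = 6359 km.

9504 km

Δψ = ln[tan(π/4+φ₂/2)/tan(π/4+φ₁/2)] = +1.6110;  Δφ = +1.4561 rad,  Δλ = -0.3723 rad
q = Δφ/Δψ = 0.9039
d = R·√(Δφ² + q²Δλ²) = 6359·1.49450 = 9504 km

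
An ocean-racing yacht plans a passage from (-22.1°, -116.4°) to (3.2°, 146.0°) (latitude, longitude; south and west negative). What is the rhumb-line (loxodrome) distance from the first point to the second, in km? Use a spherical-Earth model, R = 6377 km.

Δψ = ln[tan(π/4+φ₂/2)/tan(π/4+φ₁/2)] = +0.4515;  Δφ = +0.4416 rad,  Δλ = -1.7034 rad
q = Δφ/Δψ = 0.9779
d = R·√(Δφ² + q²Δλ²) = 6377·1.72338 = 10990 km

10990 km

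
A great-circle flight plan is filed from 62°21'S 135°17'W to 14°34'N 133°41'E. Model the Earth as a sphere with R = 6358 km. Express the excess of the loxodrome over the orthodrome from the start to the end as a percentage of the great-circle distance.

3.0%

Great circle: σ = 1.8038 rad → d_gc = Rσ = 11468.4 km
Rhumb: Δφ = +1.3424, Δλ = -1.5888, Δψ = +1.6591, q = Δφ/Δψ = 0.8091 → d_rh = R√(Δφ²+q²Δλ²) = 11817.9 km
Excess = (11817.9 − 11468.4) / 11468.4 = 349.5 / 11468.4 = 3.048% ≈ 3.0%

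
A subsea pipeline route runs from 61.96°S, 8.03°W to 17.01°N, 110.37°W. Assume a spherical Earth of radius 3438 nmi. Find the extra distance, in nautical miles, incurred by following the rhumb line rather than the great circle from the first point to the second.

252 nmi

Great circle: cos σ = sin φ₁ sin φ₂ + cos φ₁ cos φ₂ cos Δλ,  σ = 1.9329 rad → d_gc = 6645.4 nmi
Rhumb line: Δψ = +1.6888, q = Δφ/Δψ = 0.8161, d_rh = R√(Δφ²+q²Δλ²) = 6897.1 nmi
Excess = 6897.1 − 6645.4 = 251.7 ≈ 252 nmi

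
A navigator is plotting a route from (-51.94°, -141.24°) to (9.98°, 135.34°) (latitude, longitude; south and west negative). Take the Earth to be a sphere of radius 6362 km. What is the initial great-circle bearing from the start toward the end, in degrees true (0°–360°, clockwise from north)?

281.3°

N = sin Δλ·cos φ₂ = -0.9784;  D = cos φ₁ sin φ₂ − sin φ₁ cos φ₂ cos Δλ = +0.1957
initial course = atan2(N, D) = 281.31°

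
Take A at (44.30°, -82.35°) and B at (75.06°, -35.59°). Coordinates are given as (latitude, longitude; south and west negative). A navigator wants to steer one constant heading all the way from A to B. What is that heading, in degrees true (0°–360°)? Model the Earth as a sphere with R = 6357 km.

Meridional parts: M(φ₁)=+0.8642, M(φ₂)=+2.0316 → ΔM = +1.1674;  Δλ = +0.8161 rad
tan C = Δλ / ΔM = +0.6991 → C = 34.96°

35.0°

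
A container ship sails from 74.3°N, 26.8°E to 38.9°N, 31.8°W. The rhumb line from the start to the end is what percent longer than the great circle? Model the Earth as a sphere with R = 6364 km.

Great circle: σ = 0.7752 rad → d_gc = Rσ = 4933.6 km
Rhumb: Δφ = -0.6178, Δλ = -1.0228, Δψ = -1.2434, q = Δφ/Δψ = 0.4969 → d_rh = R√(Δφ²+q²Δλ²) = 5091.3 km
Excess = (5091.3 − 4933.6) / 4933.6 = 157.7 / 4933.6 = 3.20% ≈ 3.2%

3.2%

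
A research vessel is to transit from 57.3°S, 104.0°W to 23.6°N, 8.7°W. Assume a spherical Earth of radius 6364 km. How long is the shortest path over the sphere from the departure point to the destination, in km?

12495 km

Haversine: a = sin²(Δφ/2)+cos φ₁ cos φ₂ sin²(Δλ/2) = 0.69131;  σ = 2·atan2(√a,√(1−a))
σ = 112.496° → d = Rσ = 6364·1.96343 = 12495 km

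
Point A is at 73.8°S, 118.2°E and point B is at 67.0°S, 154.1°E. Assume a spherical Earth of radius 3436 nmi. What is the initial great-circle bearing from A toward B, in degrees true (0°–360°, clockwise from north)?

78.4°

θ = atan2( sin Δλ·cos φ₂ ,  cos φ₁ sin φ₂ − sin φ₁ cos φ₂ cos Δλ )
  = atan2(+0.2291, +0.0471) = 78.38°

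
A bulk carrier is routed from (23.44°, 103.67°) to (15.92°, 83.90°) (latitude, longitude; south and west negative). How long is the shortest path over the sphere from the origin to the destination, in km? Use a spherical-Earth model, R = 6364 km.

cos σ = sin φ₁ sin φ₂ + cos φ₁ cos φ₂ cos Δλ
      = sin(23.44°)sin(15.92°) + cos(23.44°)cos(15.92°)cos(-19.77°) = 0.9394
σ = 20.050° → d = Rσ = 6364·0.34993 = 2227 km

2227 km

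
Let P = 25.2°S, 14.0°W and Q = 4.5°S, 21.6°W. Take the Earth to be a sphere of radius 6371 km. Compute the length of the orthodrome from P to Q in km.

cos σ = sin φ₁ sin φ₂ + cos φ₁ cos φ₂ cos Δλ
      = sin(-25.20°)sin(-4.50°) + cos(-25.20°)cos(-4.50°)cos(-7.60°) = 0.9275
σ = 21.949° → d = Rσ = 6371·0.38307 = 2441 km

2441 km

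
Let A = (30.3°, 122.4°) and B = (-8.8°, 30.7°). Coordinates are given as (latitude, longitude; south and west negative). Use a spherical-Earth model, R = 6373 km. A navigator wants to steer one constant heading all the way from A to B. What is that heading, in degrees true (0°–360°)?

246.1°

Meridional parts: M(φ₁)=+0.5554, M(φ₂)=-0.1542 → ΔM = -0.7096;  Δλ = -1.6005 rad
tan C = Δλ / ΔM = +2.2556 → C = 246.09°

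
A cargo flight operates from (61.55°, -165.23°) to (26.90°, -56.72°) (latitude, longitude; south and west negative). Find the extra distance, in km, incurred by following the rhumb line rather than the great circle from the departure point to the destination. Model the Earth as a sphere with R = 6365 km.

791 km

Great circle: cos σ = sin φ₁ sin φ₂ + cos φ₁ cos φ₂ cos Δλ,  σ = 1.3047 rad → d_gc = 8304.7 km
Rhumb line: Δψ = -0.8846, q = Δφ/Δψ = 0.6836, d_rh = R√(Δφ²+q²Δλ²) = 9095.5 km
Excess = 9095.5 − 8304.7 = 790.8 ≈ 791 km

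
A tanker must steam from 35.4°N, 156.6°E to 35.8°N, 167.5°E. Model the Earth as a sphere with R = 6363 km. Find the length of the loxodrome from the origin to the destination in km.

985 km

Δψ = ln[tan(π/4+φ₂/2)/tan(π/4+φ₁/2)] = +0.0086;  Δφ = +0.0070 rad,  Δλ = +0.1902 rad
q = Δφ/Δψ = 0.8131
d = R·√(Δφ² + q²Δλ²) = 6363·0.15484 = 985 km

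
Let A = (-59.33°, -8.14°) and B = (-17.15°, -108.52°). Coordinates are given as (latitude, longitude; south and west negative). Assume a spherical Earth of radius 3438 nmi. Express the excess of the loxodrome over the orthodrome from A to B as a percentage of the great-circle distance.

Great circle: σ = 1.4042 rad → d_gc = Rσ = 4827.7 nmi
Rhumb: Δφ = +0.7362, Δλ = -1.7520, Δψ = +0.9899, q = Δφ/Δψ = 0.7437 → d_rh = R√(Δφ²+q²Δλ²) = 5145.0 nmi
Excess = (5145.0 − 4827.7) / 4827.7 = 317.3 / 4827.7 = 6.57% ≈ 6.6%

6.6%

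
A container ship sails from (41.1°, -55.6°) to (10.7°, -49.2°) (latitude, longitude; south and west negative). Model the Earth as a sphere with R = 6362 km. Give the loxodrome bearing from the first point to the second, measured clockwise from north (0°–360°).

169.5°

Meridional parts: M(φ₁)=+0.7882, M(φ₂)=+0.1878 → ΔM = -0.6003;  Δλ = +0.1117 rad
tan C = Δλ / ΔM = -0.1861 → C = 169.46°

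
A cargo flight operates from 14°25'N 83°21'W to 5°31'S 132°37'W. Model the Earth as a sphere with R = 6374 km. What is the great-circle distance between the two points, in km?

Haversine: a = sin²(Δφ/2)+cos φ₁ cos φ₂ sin²(Δλ/2) = 0.19744;  σ = 2·atan2(√a,√(1−a))
σ = 52.762° → d = Rσ = 6374·0.92087 = 5870 km

5870 km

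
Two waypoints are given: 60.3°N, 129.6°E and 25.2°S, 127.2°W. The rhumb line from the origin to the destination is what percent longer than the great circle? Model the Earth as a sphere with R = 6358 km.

Great circle: σ = 2.0626 rad → d_gc = Rσ = 13114.0 km
Rhumb: Δφ = -1.4923, Δλ = +1.8012, Δψ = -1.7822, q = Δφ/Δψ = 0.8373 → d_rh = R√(Δφ²+q²Δλ²) = 13489.3 km
Excess = (13489.3 − 13114.0) / 13114.0 = 375.3 / 13114.0 = 2.86% ≈ 2.9%

2.9%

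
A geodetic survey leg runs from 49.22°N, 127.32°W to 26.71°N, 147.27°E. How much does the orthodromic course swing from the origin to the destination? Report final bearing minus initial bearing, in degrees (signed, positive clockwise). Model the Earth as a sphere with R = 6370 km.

-60.1°

Initial bearing θ₁ = atan2(sin Δλ cos φ₂, cos φ₁ sin φ₂ − sin φ₁ cos φ₂ cos Δλ) = 285.05°
Final bearing θ₂ = (initial bearing from the destination back to the start) + 180° = 224.92°
Δθ = θ₂ − θ₁ = -60.1°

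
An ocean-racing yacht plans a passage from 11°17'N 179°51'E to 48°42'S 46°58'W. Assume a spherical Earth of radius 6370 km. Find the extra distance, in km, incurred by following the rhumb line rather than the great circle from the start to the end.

767 km

Great circle: cos σ = sin φ₁ sin φ₂ + cos φ₁ cos φ₂ cos Δλ,  σ = 2.2018 rad → d_gc = 14025.2 km
Rhumb line: Δψ = -1.1741, q = Δφ/Δψ = 0.8917, d_rh = R√(Δφ²+q²Δλ²) = 14791.9 km
Excess = 14791.9 − 14025.2 = 766.7 ≈ 767 km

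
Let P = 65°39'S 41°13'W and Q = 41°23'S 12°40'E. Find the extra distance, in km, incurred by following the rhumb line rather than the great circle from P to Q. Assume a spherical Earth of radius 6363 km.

107 km

Great circle: cos σ = sin φ₁ sin φ₂ + cos φ₁ cos φ₂ cos Δλ,  σ = 0.6687 rad → d_gc = 4254.9 km
Rhumb line: Δψ = +0.7389, q = Δφ/Δψ = 0.5732, d_rh = R√(Δφ²+q²Δλ²) = 4362.2 km
Excess = 4362.2 − 4254.9 = 107.3 ≈ 107 km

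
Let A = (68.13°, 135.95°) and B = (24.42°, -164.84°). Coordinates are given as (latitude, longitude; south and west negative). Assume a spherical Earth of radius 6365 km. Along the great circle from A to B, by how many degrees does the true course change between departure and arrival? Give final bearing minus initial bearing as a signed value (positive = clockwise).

At departure: θ₁ = atan2(sin Δλ cos φ₂, cos φ₁ sin φ₂ − sin φ₁ cos φ₂ cos Δλ) = 109.60°
At arrival: θ₂ = atan2(sin Δλ cos φ₁, −cos φ₂ sin φ₁ + sin φ₂ cos φ₁ cos Δλ) = 157.33°
Δθ = θ₂ − θ₁ = +47.7°

+47.7°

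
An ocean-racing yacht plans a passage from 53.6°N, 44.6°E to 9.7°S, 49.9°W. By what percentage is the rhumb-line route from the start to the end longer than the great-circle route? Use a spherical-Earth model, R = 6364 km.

2.7%

Great circle: σ = 1.7533 rad → d_gc = Rσ = 11158.1 km
Rhumb: Δφ = -1.1048, Δλ = -1.6493, Δψ = -1.2825, q = Δφ/Δψ = 0.8615 → d_rh = R√(Δφ²+q²Δλ²) = 11454.0 km
Excess = (11454.0 − 11158.1) / 11158.1 = 295.9 / 11158.1 = 2.652% ≈ 2.7%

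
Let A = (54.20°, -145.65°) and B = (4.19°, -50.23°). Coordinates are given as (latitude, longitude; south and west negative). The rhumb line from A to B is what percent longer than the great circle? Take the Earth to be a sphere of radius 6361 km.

Great circle: σ = 1.5666 rad → d_gc = Rσ = 9965.4 km
Rhumb: Δφ = -0.8728, Δλ = +1.6654, Δψ = -1.0569, q = Δφ/Δψ = 0.8258 → d_rh = R√(Δφ²+q²Δλ²) = 10361.5 km
Excess = (10361.5 − 9965.4) / 9965.4 = 396.1 / 9965.4 = 3.97% ≈ 4.0%

4.0%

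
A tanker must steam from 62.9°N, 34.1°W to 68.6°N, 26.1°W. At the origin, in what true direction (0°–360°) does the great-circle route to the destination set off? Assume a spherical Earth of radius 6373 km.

26.4°

θ = atan2( sin Δλ·cos φ₂ ,  cos φ₁ sin φ₂ − sin φ₁ cos φ₂ cos Δλ )
  = atan2(+0.0508, +0.1025) = 26.36°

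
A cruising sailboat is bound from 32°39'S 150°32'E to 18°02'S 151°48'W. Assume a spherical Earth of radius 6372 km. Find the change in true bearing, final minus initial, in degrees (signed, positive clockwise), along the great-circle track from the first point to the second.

Initial bearing θ₁ = atan2(sin Δλ cos φ₂, cos φ₁ sin φ₂ − sin φ₁ cos φ₂ cos Δλ) = 89.02°
Final bearing θ₂ = (initial bearing from the destination back to the start) + 180° = 62.29°
Δθ = θ₂ − θ₁ = -26.7°

-26.7°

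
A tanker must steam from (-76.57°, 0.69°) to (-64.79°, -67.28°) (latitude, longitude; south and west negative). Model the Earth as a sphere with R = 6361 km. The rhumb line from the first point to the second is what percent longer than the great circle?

5.4%

Great circle: σ = 0.4100 rad → d_gc = Rσ = 2608.0 km
Rhumb: Δφ = +0.2056, Δλ = -1.1863, Δψ = +0.6415, q = Δφ/Δψ = 0.3205 → d_rh = R√(Δφ²+q²Δλ²) = 2749.5 km
Excess = (2749.5 − 2608.0) / 2608.0 = 141.5 / 2608.0 = 5.43% ≈ 5.4%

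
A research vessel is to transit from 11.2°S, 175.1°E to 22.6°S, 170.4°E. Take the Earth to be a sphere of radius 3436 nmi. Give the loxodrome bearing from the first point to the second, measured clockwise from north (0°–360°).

201.5°

Δψ = ln[tan(π/4+φ₂/2)/tan(π/4+φ₁/2)] = -0.2084
Δλ = -0.0820 rad (taken the short way round)
course = atan2(Δλ, Δψ) = 201.49°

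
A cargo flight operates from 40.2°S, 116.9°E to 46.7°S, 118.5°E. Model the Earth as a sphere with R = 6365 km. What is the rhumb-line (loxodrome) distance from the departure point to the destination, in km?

733 km

Δψ = ln[tan(π/4+φ₂/2)/tan(π/4+φ₁/2)] = -0.1565;  Δφ = -0.1134 rad,  Δλ = +0.0279 rad
q = Δφ/Δψ = 0.7249
d = R·√(Δφ² + q²Δλ²) = 6365·0.11524 = 733 km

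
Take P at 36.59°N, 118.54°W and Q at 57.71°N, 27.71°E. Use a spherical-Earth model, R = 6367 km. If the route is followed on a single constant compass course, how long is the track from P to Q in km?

11092 km

Rhumb course C = atan2(Δλ, Δψ) with Δψ = ln[tan(π/4+φ₂/2)/tan(π/4+φ₁/2)] = +0.5526, Δλ = +2.5525 → C = 77.78°
d = R·|Δφ| / |cos C| = 6367·0.36861 / 0.21159 = 11092 km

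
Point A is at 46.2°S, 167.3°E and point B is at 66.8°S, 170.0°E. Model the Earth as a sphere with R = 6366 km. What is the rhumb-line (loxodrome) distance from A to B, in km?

Δψ = ln[tan(π/4+φ₂/2)/tan(π/4+φ₁/2)] = -0.6721;  Δφ = -0.3595 rad,  Δλ = +0.0471 rad
q = Δφ/Δψ = 0.5349
d = R·√(Δφ² + q²Δλ²) = 6366·0.36042 = 2294 km

2294 km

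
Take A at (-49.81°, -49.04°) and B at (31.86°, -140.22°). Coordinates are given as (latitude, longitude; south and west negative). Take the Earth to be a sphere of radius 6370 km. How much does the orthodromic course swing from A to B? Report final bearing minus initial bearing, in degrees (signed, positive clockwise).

+23.8°

At departure: θ₁ = atan2(sin Δλ cos φ₂, cos φ₁ sin φ₂ − sin φ₁ cos φ₂ cos Δλ) = 291.08°
At arrival: θ₂ = atan2(sin Δλ cos φ₁, −cos φ₂ sin φ₁ + sin φ₂ cos φ₁ cos Δλ) = 314.85°
Δθ = θ₂ − θ₁ = +23.8°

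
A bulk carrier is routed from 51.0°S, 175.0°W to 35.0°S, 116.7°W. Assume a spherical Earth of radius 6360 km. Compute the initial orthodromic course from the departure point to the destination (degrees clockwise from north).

92.2°

N = sin Δλ·cos φ₂ = +0.6969;  D = cos φ₁ sin φ₂ − sin φ₁ cos φ₂ cos Δλ = -0.0264
initial course = atan2(N, D) = 92.17°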